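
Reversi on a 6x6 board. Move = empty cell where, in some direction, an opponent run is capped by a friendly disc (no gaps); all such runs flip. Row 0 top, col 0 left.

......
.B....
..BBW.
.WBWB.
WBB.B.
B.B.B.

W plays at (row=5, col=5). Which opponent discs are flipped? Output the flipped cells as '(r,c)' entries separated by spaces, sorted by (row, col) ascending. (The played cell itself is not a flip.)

Dir NW: opp run (4,4) capped by W -> flip
Dir N: first cell '.' (not opp) -> no flip
Dir NE: edge -> no flip
Dir W: opp run (5,4), next='.' -> no flip
Dir E: edge -> no flip
Dir SW: edge -> no flip
Dir S: edge -> no flip
Dir SE: edge -> no flip

Answer: (4,4)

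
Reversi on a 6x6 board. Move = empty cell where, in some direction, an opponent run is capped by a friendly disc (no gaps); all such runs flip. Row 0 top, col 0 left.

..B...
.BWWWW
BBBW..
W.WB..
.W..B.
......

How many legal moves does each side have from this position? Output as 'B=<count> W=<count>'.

-- B to move --
(0,1): no bracket -> illegal
(0,3): flips 3 -> legal
(0,4): flips 1 -> legal
(0,5): no bracket -> illegal
(2,4): flips 2 -> legal
(2,5): no bracket -> illegal
(3,1): flips 1 -> legal
(3,4): no bracket -> illegal
(4,0): flips 1 -> legal
(4,2): flips 1 -> legal
(4,3): flips 1 -> legal
(5,0): no bracket -> illegal
(5,1): no bracket -> illegal
(5,2): no bracket -> illegal
B mobility = 7
-- W to move --
(0,0): no bracket -> illegal
(0,1): no bracket -> illegal
(0,3): no bracket -> illegal
(1,0): flips 3 -> legal
(2,4): no bracket -> illegal
(3,1): flips 1 -> legal
(3,4): flips 1 -> legal
(3,5): no bracket -> illegal
(4,2): no bracket -> illegal
(4,3): flips 1 -> legal
(4,5): no bracket -> illegal
(5,3): no bracket -> illegal
(5,4): no bracket -> illegal
(5,5): no bracket -> illegal
W mobility = 4

Answer: B=7 W=4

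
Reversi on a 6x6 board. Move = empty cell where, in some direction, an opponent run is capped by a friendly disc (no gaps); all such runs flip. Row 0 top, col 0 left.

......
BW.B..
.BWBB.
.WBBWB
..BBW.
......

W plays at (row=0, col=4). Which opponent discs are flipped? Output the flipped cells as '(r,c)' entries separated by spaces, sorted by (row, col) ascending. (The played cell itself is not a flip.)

Answer: (1,3)

Derivation:
Dir NW: edge -> no flip
Dir N: edge -> no flip
Dir NE: edge -> no flip
Dir W: first cell '.' (not opp) -> no flip
Dir E: first cell '.' (not opp) -> no flip
Dir SW: opp run (1,3) capped by W -> flip
Dir S: first cell '.' (not opp) -> no flip
Dir SE: first cell '.' (not opp) -> no flip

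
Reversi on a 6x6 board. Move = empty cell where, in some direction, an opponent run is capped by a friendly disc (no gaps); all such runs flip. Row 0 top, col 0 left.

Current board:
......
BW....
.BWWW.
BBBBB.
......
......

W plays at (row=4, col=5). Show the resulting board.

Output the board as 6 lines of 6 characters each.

Answer: ......
BW....
.BWWW.
BBBBW.
.....W
......

Derivation:
Place W at (4,5); scan 8 dirs for brackets.
Dir NW: opp run (3,4) capped by W -> flip
Dir N: first cell '.' (not opp) -> no flip
Dir NE: edge -> no flip
Dir W: first cell '.' (not opp) -> no flip
Dir E: edge -> no flip
Dir SW: first cell '.' (not opp) -> no flip
Dir S: first cell '.' (not opp) -> no flip
Dir SE: edge -> no flip
All flips: (3,4)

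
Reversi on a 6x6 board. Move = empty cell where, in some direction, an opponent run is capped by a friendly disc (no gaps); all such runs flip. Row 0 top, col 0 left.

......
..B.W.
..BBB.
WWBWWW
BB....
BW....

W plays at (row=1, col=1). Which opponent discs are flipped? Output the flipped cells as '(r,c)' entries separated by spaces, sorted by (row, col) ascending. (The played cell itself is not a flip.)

Answer: (2,2)

Derivation:
Dir NW: first cell '.' (not opp) -> no flip
Dir N: first cell '.' (not opp) -> no flip
Dir NE: first cell '.' (not opp) -> no flip
Dir W: first cell '.' (not opp) -> no flip
Dir E: opp run (1,2), next='.' -> no flip
Dir SW: first cell '.' (not opp) -> no flip
Dir S: first cell '.' (not opp) -> no flip
Dir SE: opp run (2,2) capped by W -> flip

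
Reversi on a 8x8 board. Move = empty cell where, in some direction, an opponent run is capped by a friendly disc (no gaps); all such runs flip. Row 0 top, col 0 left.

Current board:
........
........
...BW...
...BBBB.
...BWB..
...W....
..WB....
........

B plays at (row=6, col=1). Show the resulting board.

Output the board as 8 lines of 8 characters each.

Place B at (6,1); scan 8 dirs for brackets.
Dir NW: first cell '.' (not opp) -> no flip
Dir N: first cell '.' (not opp) -> no flip
Dir NE: first cell '.' (not opp) -> no flip
Dir W: first cell '.' (not opp) -> no flip
Dir E: opp run (6,2) capped by B -> flip
Dir SW: first cell '.' (not opp) -> no flip
Dir S: first cell '.' (not opp) -> no flip
Dir SE: first cell '.' (not opp) -> no flip
All flips: (6,2)

Answer: ........
........
...BW...
...BBBB.
...BWB..
...W....
.BBB....
........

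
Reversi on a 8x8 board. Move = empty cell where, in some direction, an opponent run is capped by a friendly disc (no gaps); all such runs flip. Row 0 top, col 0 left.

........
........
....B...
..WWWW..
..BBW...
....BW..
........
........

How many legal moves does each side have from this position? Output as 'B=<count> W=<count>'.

Answer: B=7 W=9

Derivation:
-- B to move --
(2,1): flips 1 -> legal
(2,2): flips 1 -> legal
(2,3): flips 1 -> legal
(2,5): flips 1 -> legal
(2,6): no bracket -> illegal
(3,1): no bracket -> illegal
(3,6): no bracket -> illegal
(4,1): no bracket -> illegal
(4,5): flips 1 -> legal
(4,6): flips 1 -> legal
(5,3): no bracket -> illegal
(5,6): flips 1 -> legal
(6,4): no bracket -> illegal
(6,5): no bracket -> illegal
(6,6): no bracket -> illegal
B mobility = 7
-- W to move --
(1,3): flips 1 -> legal
(1,4): flips 1 -> legal
(1,5): flips 1 -> legal
(2,3): no bracket -> illegal
(2,5): no bracket -> illegal
(3,1): no bracket -> illegal
(4,1): flips 2 -> legal
(4,5): no bracket -> illegal
(5,1): flips 1 -> legal
(5,2): flips 2 -> legal
(5,3): flips 2 -> legal
(6,3): no bracket -> illegal
(6,4): flips 1 -> legal
(6,5): flips 2 -> legal
W mobility = 9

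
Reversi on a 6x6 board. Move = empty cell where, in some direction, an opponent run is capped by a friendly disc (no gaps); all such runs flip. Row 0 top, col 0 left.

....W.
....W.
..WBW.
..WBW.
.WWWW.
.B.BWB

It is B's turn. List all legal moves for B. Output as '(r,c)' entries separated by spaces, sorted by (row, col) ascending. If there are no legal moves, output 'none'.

(0,3): no bracket -> illegal
(0,5): flips 1 -> legal
(1,1): flips 1 -> legal
(1,2): no bracket -> illegal
(1,3): no bracket -> illegal
(1,5): flips 1 -> legal
(2,1): flips 1 -> legal
(2,5): flips 1 -> legal
(3,0): no bracket -> illegal
(3,1): flips 3 -> legal
(3,5): flips 2 -> legal
(4,0): no bracket -> illegal
(4,5): flips 1 -> legal
(5,0): flips 2 -> legal
(5,2): no bracket -> illegal

Answer: (0,5) (1,1) (1,5) (2,1) (2,5) (3,1) (3,5) (4,5) (5,0)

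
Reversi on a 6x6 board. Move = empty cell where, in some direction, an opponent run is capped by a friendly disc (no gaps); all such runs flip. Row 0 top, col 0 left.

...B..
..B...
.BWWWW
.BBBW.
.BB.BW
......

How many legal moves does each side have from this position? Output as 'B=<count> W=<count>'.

-- B to move --
(1,1): flips 1 -> legal
(1,3): flips 2 -> legal
(1,4): flips 3 -> legal
(1,5): flips 1 -> legal
(3,5): flips 1 -> legal
(4,3): no bracket -> illegal
(5,4): no bracket -> illegal
(5,5): no bracket -> illegal
B mobility = 5
-- W to move --
(0,1): flips 1 -> legal
(0,2): flips 1 -> legal
(0,4): no bracket -> illegal
(1,0): no bracket -> illegal
(1,1): no bracket -> illegal
(1,3): no bracket -> illegal
(1,4): no bracket -> illegal
(2,0): flips 1 -> legal
(3,0): flips 3 -> legal
(3,5): no bracket -> illegal
(4,0): flips 1 -> legal
(4,3): flips 2 -> legal
(5,0): flips 2 -> legal
(5,1): flips 2 -> legal
(5,2): flips 2 -> legal
(5,3): no bracket -> illegal
(5,4): flips 1 -> legal
(5,5): flips 2 -> legal
W mobility = 11

Answer: B=5 W=11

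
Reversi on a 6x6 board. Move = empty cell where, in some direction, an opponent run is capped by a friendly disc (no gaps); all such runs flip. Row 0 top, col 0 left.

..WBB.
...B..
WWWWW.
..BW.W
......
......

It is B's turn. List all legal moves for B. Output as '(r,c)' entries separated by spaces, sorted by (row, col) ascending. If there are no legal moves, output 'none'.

(0,1): flips 1 -> legal
(1,0): flips 1 -> legal
(1,1): no bracket -> illegal
(1,2): flips 1 -> legal
(1,4): flips 1 -> legal
(1,5): no bracket -> illegal
(2,5): no bracket -> illegal
(3,0): no bracket -> illegal
(3,1): flips 1 -> legal
(3,4): flips 1 -> legal
(4,2): no bracket -> illegal
(4,3): flips 2 -> legal
(4,4): no bracket -> illegal
(4,5): no bracket -> illegal

Answer: (0,1) (1,0) (1,2) (1,4) (3,1) (3,4) (4,3)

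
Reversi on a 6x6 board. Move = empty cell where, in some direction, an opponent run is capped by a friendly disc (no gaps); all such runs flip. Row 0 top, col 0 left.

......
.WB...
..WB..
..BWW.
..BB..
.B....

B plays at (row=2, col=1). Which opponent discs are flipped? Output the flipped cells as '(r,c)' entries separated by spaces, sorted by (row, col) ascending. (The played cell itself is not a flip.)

Answer: (2,2)

Derivation:
Dir NW: first cell '.' (not opp) -> no flip
Dir N: opp run (1,1), next='.' -> no flip
Dir NE: first cell 'B' (not opp) -> no flip
Dir W: first cell '.' (not opp) -> no flip
Dir E: opp run (2,2) capped by B -> flip
Dir SW: first cell '.' (not opp) -> no flip
Dir S: first cell '.' (not opp) -> no flip
Dir SE: first cell 'B' (not opp) -> no flip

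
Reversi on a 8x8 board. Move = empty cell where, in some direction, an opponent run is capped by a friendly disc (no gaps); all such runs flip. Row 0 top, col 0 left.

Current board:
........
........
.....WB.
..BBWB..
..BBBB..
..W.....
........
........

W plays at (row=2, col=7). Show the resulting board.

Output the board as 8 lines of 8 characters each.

Answer: ........
........
.....WWW
..BBWB..
..BBBB..
..W.....
........
........

Derivation:
Place W at (2,7); scan 8 dirs for brackets.
Dir NW: first cell '.' (not opp) -> no flip
Dir N: first cell '.' (not opp) -> no flip
Dir NE: edge -> no flip
Dir W: opp run (2,6) capped by W -> flip
Dir E: edge -> no flip
Dir SW: first cell '.' (not opp) -> no flip
Dir S: first cell '.' (not opp) -> no flip
Dir SE: edge -> no flip
All flips: (2,6)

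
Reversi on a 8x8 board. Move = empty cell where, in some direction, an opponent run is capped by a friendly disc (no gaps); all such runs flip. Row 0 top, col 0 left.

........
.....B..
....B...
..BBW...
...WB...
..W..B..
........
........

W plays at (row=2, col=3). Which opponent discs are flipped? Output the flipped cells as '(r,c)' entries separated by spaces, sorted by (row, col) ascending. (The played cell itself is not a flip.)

Dir NW: first cell '.' (not opp) -> no flip
Dir N: first cell '.' (not opp) -> no flip
Dir NE: first cell '.' (not opp) -> no flip
Dir W: first cell '.' (not opp) -> no flip
Dir E: opp run (2,4), next='.' -> no flip
Dir SW: opp run (3,2), next='.' -> no flip
Dir S: opp run (3,3) capped by W -> flip
Dir SE: first cell 'W' (not opp) -> no flip

Answer: (3,3)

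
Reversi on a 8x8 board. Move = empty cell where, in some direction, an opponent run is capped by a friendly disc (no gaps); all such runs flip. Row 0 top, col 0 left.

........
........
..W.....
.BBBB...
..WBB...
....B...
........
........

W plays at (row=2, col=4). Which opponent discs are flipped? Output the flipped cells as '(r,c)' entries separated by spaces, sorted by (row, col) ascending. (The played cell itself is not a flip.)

Dir NW: first cell '.' (not opp) -> no flip
Dir N: first cell '.' (not opp) -> no flip
Dir NE: first cell '.' (not opp) -> no flip
Dir W: first cell '.' (not opp) -> no flip
Dir E: first cell '.' (not opp) -> no flip
Dir SW: opp run (3,3) capped by W -> flip
Dir S: opp run (3,4) (4,4) (5,4), next='.' -> no flip
Dir SE: first cell '.' (not opp) -> no flip

Answer: (3,3)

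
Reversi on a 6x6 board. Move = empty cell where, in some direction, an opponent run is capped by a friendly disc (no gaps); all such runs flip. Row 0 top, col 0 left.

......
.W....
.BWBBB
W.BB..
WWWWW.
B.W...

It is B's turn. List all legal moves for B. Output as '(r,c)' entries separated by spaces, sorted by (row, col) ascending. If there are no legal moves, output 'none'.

Answer: (0,0) (0,1) (1,2) (2,0) (5,1) (5,3) (5,4) (5,5)

Derivation:
(0,0): flips 2 -> legal
(0,1): flips 1 -> legal
(0,2): no bracket -> illegal
(1,0): no bracket -> illegal
(1,2): flips 1 -> legal
(1,3): no bracket -> illegal
(2,0): flips 2 -> legal
(3,1): no bracket -> illegal
(3,4): no bracket -> illegal
(3,5): no bracket -> illegal
(4,5): no bracket -> illegal
(5,1): flips 1 -> legal
(5,3): flips 1 -> legal
(5,4): flips 1 -> legal
(5,5): flips 1 -> legal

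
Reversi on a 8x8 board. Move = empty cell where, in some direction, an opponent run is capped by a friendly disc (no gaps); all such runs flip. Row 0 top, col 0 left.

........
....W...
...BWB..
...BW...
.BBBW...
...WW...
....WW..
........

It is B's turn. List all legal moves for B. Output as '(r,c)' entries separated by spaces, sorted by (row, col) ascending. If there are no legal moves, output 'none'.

Answer: (0,3) (0,5) (1,5) (3,5) (4,5) (5,5) (6,3) (7,5) (7,6)

Derivation:
(0,3): flips 1 -> legal
(0,4): no bracket -> illegal
(0,5): flips 1 -> legal
(1,3): no bracket -> illegal
(1,5): flips 1 -> legal
(3,5): flips 1 -> legal
(4,5): flips 2 -> legal
(5,2): no bracket -> illegal
(5,5): flips 1 -> legal
(5,6): no bracket -> illegal
(6,2): no bracket -> illegal
(6,3): flips 1 -> legal
(6,6): no bracket -> illegal
(7,3): no bracket -> illegal
(7,4): no bracket -> illegal
(7,5): flips 2 -> legal
(7,6): flips 2 -> legal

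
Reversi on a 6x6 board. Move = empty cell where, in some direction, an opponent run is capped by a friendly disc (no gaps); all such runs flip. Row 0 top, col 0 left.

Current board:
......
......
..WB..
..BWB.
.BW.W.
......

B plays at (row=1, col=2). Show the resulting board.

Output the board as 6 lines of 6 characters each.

Answer: ......
..B...
..BB..
..BWB.
.BW.W.
......

Derivation:
Place B at (1,2); scan 8 dirs for brackets.
Dir NW: first cell '.' (not opp) -> no flip
Dir N: first cell '.' (not opp) -> no flip
Dir NE: first cell '.' (not opp) -> no flip
Dir W: first cell '.' (not opp) -> no flip
Dir E: first cell '.' (not opp) -> no flip
Dir SW: first cell '.' (not opp) -> no flip
Dir S: opp run (2,2) capped by B -> flip
Dir SE: first cell 'B' (not opp) -> no flip
All flips: (2,2)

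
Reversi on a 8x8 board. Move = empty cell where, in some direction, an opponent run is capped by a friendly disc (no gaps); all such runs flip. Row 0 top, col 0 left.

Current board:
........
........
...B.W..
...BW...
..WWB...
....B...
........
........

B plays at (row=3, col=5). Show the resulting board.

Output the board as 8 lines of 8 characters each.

Answer: ........
........
...B.W..
...BBB..
..WWB...
....B...
........
........

Derivation:
Place B at (3,5); scan 8 dirs for brackets.
Dir NW: first cell '.' (not opp) -> no flip
Dir N: opp run (2,5), next='.' -> no flip
Dir NE: first cell '.' (not opp) -> no flip
Dir W: opp run (3,4) capped by B -> flip
Dir E: first cell '.' (not opp) -> no flip
Dir SW: first cell 'B' (not opp) -> no flip
Dir S: first cell '.' (not opp) -> no flip
Dir SE: first cell '.' (not opp) -> no flip
All flips: (3,4)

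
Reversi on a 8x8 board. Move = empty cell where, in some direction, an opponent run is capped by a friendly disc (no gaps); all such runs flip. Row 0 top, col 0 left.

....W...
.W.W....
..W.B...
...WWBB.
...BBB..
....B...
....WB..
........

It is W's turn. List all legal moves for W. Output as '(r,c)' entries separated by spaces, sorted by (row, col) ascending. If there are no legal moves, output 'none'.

Answer: (1,4) (1,5) (3,7) (4,6) (5,2) (5,3) (5,5) (5,6) (6,6)

Derivation:
(1,4): flips 1 -> legal
(1,5): flips 1 -> legal
(2,3): no bracket -> illegal
(2,5): no bracket -> illegal
(2,6): no bracket -> illegal
(2,7): no bracket -> illegal
(3,2): no bracket -> illegal
(3,7): flips 2 -> legal
(4,2): no bracket -> illegal
(4,6): flips 2 -> legal
(4,7): no bracket -> illegal
(5,2): flips 1 -> legal
(5,3): flips 1 -> legal
(5,5): flips 1 -> legal
(5,6): flips 1 -> legal
(6,3): no bracket -> illegal
(6,6): flips 1 -> legal
(7,4): no bracket -> illegal
(7,5): no bracket -> illegal
(7,6): no bracket -> illegal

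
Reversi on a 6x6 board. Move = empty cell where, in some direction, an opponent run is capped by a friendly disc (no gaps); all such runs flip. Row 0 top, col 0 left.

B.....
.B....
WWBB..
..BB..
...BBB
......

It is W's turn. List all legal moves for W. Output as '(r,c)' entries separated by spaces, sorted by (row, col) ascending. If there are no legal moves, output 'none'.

(0,1): flips 1 -> legal
(0,2): flips 1 -> legal
(1,0): no bracket -> illegal
(1,2): no bracket -> illegal
(1,3): no bracket -> illegal
(1,4): no bracket -> illegal
(2,4): flips 2 -> legal
(3,1): no bracket -> illegal
(3,4): no bracket -> illegal
(3,5): no bracket -> illegal
(4,1): no bracket -> illegal
(4,2): no bracket -> illegal
(5,2): no bracket -> illegal
(5,3): no bracket -> illegal
(5,4): flips 2 -> legal
(5,5): no bracket -> illegal

Answer: (0,1) (0,2) (2,4) (5,4)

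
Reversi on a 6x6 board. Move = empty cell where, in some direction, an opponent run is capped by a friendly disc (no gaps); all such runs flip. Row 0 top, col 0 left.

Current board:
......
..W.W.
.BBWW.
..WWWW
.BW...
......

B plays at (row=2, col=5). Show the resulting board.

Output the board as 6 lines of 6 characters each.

Answer: ......
..W.W.
.BBBBB
..WWWW
.BW...
......

Derivation:
Place B at (2,5); scan 8 dirs for brackets.
Dir NW: opp run (1,4), next='.' -> no flip
Dir N: first cell '.' (not opp) -> no flip
Dir NE: edge -> no flip
Dir W: opp run (2,4) (2,3) capped by B -> flip
Dir E: edge -> no flip
Dir SW: opp run (3,4), next='.' -> no flip
Dir S: opp run (3,5), next='.' -> no flip
Dir SE: edge -> no flip
All flips: (2,3) (2,4)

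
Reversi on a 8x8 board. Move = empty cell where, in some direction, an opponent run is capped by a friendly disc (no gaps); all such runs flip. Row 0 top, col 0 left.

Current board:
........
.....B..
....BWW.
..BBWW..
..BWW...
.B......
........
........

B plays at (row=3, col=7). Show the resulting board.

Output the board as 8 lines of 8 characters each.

Place B at (3,7); scan 8 dirs for brackets.
Dir NW: opp run (2,6) capped by B -> flip
Dir N: first cell '.' (not opp) -> no flip
Dir NE: edge -> no flip
Dir W: first cell '.' (not opp) -> no flip
Dir E: edge -> no flip
Dir SW: first cell '.' (not opp) -> no flip
Dir S: first cell '.' (not opp) -> no flip
Dir SE: edge -> no flip
All flips: (2,6)

Answer: ........
.....B..
....BWB.
..BBWW.B
..BWW...
.B......
........
........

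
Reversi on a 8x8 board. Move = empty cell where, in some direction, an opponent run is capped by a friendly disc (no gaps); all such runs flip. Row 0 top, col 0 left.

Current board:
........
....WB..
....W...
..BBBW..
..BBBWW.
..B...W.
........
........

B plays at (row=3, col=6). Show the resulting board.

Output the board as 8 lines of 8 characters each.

Answer: ........
....WB..
....W...
..BBBBB.
..BBBWW.
..B...W.
........
........

Derivation:
Place B at (3,6); scan 8 dirs for brackets.
Dir NW: first cell '.' (not opp) -> no flip
Dir N: first cell '.' (not opp) -> no flip
Dir NE: first cell '.' (not opp) -> no flip
Dir W: opp run (3,5) capped by B -> flip
Dir E: first cell '.' (not opp) -> no flip
Dir SW: opp run (4,5), next='.' -> no flip
Dir S: opp run (4,6) (5,6), next='.' -> no flip
Dir SE: first cell '.' (not opp) -> no flip
All flips: (3,5)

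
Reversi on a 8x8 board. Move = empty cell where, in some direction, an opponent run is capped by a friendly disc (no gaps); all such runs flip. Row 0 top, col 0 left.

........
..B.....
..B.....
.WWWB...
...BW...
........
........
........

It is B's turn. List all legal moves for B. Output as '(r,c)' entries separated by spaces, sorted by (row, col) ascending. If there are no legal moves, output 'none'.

(2,0): no bracket -> illegal
(2,1): flips 1 -> legal
(2,3): flips 1 -> legal
(2,4): no bracket -> illegal
(3,0): flips 3 -> legal
(3,5): no bracket -> illegal
(4,0): flips 1 -> legal
(4,1): no bracket -> illegal
(4,2): flips 1 -> legal
(4,5): flips 1 -> legal
(5,3): no bracket -> illegal
(5,4): flips 1 -> legal
(5,5): flips 2 -> legal

Answer: (2,1) (2,3) (3,0) (4,0) (4,2) (4,5) (5,4) (5,5)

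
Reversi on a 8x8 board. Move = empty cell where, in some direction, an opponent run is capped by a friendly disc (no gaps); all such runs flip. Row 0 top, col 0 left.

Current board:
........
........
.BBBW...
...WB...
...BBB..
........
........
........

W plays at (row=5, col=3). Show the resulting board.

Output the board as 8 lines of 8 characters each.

Answer: ........
........
.BBBW...
...WB...
...WBB..
...W....
........
........

Derivation:
Place W at (5,3); scan 8 dirs for brackets.
Dir NW: first cell '.' (not opp) -> no flip
Dir N: opp run (4,3) capped by W -> flip
Dir NE: opp run (4,4), next='.' -> no flip
Dir W: first cell '.' (not opp) -> no flip
Dir E: first cell '.' (not opp) -> no flip
Dir SW: first cell '.' (not opp) -> no flip
Dir S: first cell '.' (not opp) -> no flip
Dir SE: first cell '.' (not opp) -> no flip
All flips: (4,3)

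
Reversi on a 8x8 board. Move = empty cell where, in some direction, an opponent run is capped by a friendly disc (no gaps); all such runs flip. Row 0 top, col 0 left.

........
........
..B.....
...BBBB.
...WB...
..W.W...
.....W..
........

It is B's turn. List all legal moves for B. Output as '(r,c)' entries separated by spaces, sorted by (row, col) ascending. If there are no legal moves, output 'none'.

(3,2): no bracket -> illegal
(4,1): no bracket -> illegal
(4,2): flips 1 -> legal
(4,5): no bracket -> illegal
(5,1): no bracket -> illegal
(5,3): flips 1 -> legal
(5,5): no bracket -> illegal
(5,6): no bracket -> illegal
(6,1): flips 2 -> legal
(6,2): no bracket -> illegal
(6,3): no bracket -> illegal
(6,4): flips 1 -> legal
(6,6): no bracket -> illegal
(7,4): no bracket -> illegal
(7,5): no bracket -> illegal
(7,6): no bracket -> illegal

Answer: (4,2) (5,3) (6,1) (6,4)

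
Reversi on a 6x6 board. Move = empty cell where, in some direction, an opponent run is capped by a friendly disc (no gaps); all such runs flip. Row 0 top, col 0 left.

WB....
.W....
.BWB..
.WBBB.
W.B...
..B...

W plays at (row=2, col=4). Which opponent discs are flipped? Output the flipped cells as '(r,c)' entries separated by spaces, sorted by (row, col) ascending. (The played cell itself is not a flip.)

Answer: (2,3)

Derivation:
Dir NW: first cell '.' (not opp) -> no flip
Dir N: first cell '.' (not opp) -> no flip
Dir NE: first cell '.' (not opp) -> no flip
Dir W: opp run (2,3) capped by W -> flip
Dir E: first cell '.' (not opp) -> no flip
Dir SW: opp run (3,3) (4,2), next='.' -> no flip
Dir S: opp run (3,4), next='.' -> no flip
Dir SE: first cell '.' (not opp) -> no flip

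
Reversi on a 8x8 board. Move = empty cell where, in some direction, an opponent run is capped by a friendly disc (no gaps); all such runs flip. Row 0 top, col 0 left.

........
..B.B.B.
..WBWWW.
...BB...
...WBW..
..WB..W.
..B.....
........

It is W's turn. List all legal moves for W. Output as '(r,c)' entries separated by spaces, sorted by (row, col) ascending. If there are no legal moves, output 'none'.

Answer: (0,1) (0,2) (0,3) (0,4) (0,6) (0,7) (1,3) (4,2) (5,4) (5,5) (6,3) (7,2)

Derivation:
(0,1): flips 3 -> legal
(0,2): flips 1 -> legal
(0,3): flips 1 -> legal
(0,4): flips 1 -> legal
(0,5): no bracket -> illegal
(0,6): flips 1 -> legal
(0,7): flips 1 -> legal
(1,1): no bracket -> illegal
(1,3): flips 2 -> legal
(1,5): no bracket -> illegal
(1,7): no bracket -> illegal
(2,1): no bracket -> illegal
(2,7): no bracket -> illegal
(3,2): no bracket -> illegal
(3,5): no bracket -> illegal
(4,2): flips 1 -> legal
(5,1): no bracket -> illegal
(5,4): flips 3 -> legal
(5,5): flips 2 -> legal
(6,1): no bracket -> illegal
(6,3): flips 1 -> legal
(6,4): no bracket -> illegal
(7,1): no bracket -> illegal
(7,2): flips 1 -> legal
(7,3): no bracket -> illegal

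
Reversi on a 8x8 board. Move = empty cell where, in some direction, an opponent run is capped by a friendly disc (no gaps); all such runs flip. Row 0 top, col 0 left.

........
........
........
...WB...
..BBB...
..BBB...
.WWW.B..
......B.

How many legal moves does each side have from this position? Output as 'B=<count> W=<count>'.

Answer: B=9 W=7

Derivation:
-- B to move --
(2,2): flips 1 -> legal
(2,3): flips 1 -> legal
(2,4): flips 1 -> legal
(3,2): flips 1 -> legal
(5,0): no bracket -> illegal
(5,1): no bracket -> illegal
(6,0): no bracket -> illegal
(6,4): no bracket -> illegal
(7,0): flips 1 -> legal
(7,1): flips 1 -> legal
(7,2): flips 2 -> legal
(7,3): flips 1 -> legal
(7,4): flips 1 -> legal
B mobility = 9
-- W to move --
(2,3): no bracket -> illegal
(2,4): no bracket -> illegal
(2,5): flips 3 -> legal
(3,1): no bracket -> illegal
(3,2): flips 2 -> legal
(3,5): flips 3 -> legal
(4,1): flips 1 -> legal
(4,5): flips 1 -> legal
(5,1): flips 1 -> legal
(5,5): flips 1 -> legal
(5,6): no bracket -> illegal
(6,4): no bracket -> illegal
(6,6): no bracket -> illegal
(6,7): no bracket -> illegal
(7,4): no bracket -> illegal
(7,5): no bracket -> illegal
(7,7): no bracket -> illegal
W mobility = 7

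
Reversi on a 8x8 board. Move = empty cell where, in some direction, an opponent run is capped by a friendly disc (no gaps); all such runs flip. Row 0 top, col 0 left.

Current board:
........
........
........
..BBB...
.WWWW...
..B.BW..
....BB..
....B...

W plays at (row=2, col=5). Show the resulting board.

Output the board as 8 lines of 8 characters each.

Answer: ........
........
.....W..
..BBW...
.WWWW...
..B.BW..
....BB..
....B...

Derivation:
Place W at (2,5); scan 8 dirs for brackets.
Dir NW: first cell '.' (not opp) -> no flip
Dir N: first cell '.' (not opp) -> no flip
Dir NE: first cell '.' (not opp) -> no flip
Dir W: first cell '.' (not opp) -> no flip
Dir E: first cell '.' (not opp) -> no flip
Dir SW: opp run (3,4) capped by W -> flip
Dir S: first cell '.' (not opp) -> no flip
Dir SE: first cell '.' (not opp) -> no flip
All flips: (3,4)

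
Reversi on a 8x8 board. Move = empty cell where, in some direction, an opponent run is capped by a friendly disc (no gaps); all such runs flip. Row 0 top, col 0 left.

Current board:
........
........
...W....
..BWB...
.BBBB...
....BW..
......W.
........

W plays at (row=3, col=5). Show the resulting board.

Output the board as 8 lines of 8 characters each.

Answer: ........
........
...W....
..BWWW..
.BBBB...
....BW..
......W.
........

Derivation:
Place W at (3,5); scan 8 dirs for brackets.
Dir NW: first cell '.' (not opp) -> no flip
Dir N: first cell '.' (not opp) -> no flip
Dir NE: first cell '.' (not opp) -> no flip
Dir W: opp run (3,4) capped by W -> flip
Dir E: first cell '.' (not opp) -> no flip
Dir SW: opp run (4,4), next='.' -> no flip
Dir S: first cell '.' (not opp) -> no flip
Dir SE: first cell '.' (not opp) -> no flip
All flips: (3,4)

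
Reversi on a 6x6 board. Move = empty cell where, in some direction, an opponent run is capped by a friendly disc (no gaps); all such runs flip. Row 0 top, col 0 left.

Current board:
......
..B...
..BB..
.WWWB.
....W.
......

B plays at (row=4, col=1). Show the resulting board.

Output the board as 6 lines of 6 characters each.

Answer: ......
..B...
..BB..
.WBWB.
.B..W.
......

Derivation:
Place B at (4,1); scan 8 dirs for brackets.
Dir NW: first cell '.' (not opp) -> no flip
Dir N: opp run (3,1), next='.' -> no flip
Dir NE: opp run (3,2) capped by B -> flip
Dir W: first cell '.' (not opp) -> no flip
Dir E: first cell '.' (not opp) -> no flip
Dir SW: first cell '.' (not opp) -> no flip
Dir S: first cell '.' (not opp) -> no flip
Dir SE: first cell '.' (not opp) -> no flip
All flips: (3,2)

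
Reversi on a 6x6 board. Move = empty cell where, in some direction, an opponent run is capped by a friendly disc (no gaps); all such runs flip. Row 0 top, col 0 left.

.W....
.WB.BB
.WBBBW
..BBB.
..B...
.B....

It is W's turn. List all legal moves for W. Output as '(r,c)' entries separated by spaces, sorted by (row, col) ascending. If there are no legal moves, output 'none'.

(0,2): no bracket -> illegal
(0,3): flips 2 -> legal
(0,4): no bracket -> illegal
(0,5): flips 1 -> legal
(1,3): flips 1 -> legal
(3,1): no bracket -> illegal
(3,5): no bracket -> illegal
(4,0): no bracket -> illegal
(4,1): no bracket -> illegal
(4,3): flips 2 -> legal
(4,4): flips 2 -> legal
(4,5): flips 3 -> legal
(5,0): no bracket -> illegal
(5,2): no bracket -> illegal
(5,3): no bracket -> illegal

Answer: (0,3) (0,5) (1,3) (4,3) (4,4) (4,5)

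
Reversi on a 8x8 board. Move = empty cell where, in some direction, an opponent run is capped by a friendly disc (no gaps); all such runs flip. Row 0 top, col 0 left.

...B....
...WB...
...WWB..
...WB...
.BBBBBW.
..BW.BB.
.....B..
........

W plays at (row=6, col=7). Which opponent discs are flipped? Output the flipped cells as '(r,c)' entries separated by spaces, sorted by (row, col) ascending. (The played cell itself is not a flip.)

Dir NW: opp run (5,6) (4,5) (3,4) capped by W -> flip
Dir N: first cell '.' (not opp) -> no flip
Dir NE: edge -> no flip
Dir W: first cell '.' (not opp) -> no flip
Dir E: edge -> no flip
Dir SW: first cell '.' (not opp) -> no flip
Dir S: first cell '.' (not opp) -> no flip
Dir SE: edge -> no flip

Answer: (3,4) (4,5) (5,6)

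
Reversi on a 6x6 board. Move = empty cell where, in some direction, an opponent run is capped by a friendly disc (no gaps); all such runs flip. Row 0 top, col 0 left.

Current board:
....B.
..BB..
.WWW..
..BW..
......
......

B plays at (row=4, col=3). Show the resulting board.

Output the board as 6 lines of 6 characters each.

Answer: ....B.
..BB..
.WWB..
..BB..
...B..
......

Derivation:
Place B at (4,3); scan 8 dirs for brackets.
Dir NW: first cell 'B' (not opp) -> no flip
Dir N: opp run (3,3) (2,3) capped by B -> flip
Dir NE: first cell '.' (not opp) -> no flip
Dir W: first cell '.' (not opp) -> no flip
Dir E: first cell '.' (not opp) -> no flip
Dir SW: first cell '.' (not opp) -> no flip
Dir S: first cell '.' (not opp) -> no flip
Dir SE: first cell '.' (not opp) -> no flip
All flips: (2,3) (3,3)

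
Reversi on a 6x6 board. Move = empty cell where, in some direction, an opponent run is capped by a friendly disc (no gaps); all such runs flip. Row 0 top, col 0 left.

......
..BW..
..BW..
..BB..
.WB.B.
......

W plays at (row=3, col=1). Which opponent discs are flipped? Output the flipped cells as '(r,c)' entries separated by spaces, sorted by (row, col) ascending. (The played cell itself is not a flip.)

Dir NW: first cell '.' (not opp) -> no flip
Dir N: first cell '.' (not opp) -> no flip
Dir NE: opp run (2,2) capped by W -> flip
Dir W: first cell '.' (not opp) -> no flip
Dir E: opp run (3,2) (3,3), next='.' -> no flip
Dir SW: first cell '.' (not opp) -> no flip
Dir S: first cell 'W' (not opp) -> no flip
Dir SE: opp run (4,2), next='.' -> no flip

Answer: (2,2)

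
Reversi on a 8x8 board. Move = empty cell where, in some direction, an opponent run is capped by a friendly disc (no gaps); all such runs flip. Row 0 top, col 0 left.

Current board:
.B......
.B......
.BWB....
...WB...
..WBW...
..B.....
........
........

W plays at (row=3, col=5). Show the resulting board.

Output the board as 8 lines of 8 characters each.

Answer: .B......
.B......
.BWB....
...WWW..
..WBW...
..B.....
........
........

Derivation:
Place W at (3,5); scan 8 dirs for brackets.
Dir NW: first cell '.' (not opp) -> no flip
Dir N: first cell '.' (not opp) -> no flip
Dir NE: first cell '.' (not opp) -> no flip
Dir W: opp run (3,4) capped by W -> flip
Dir E: first cell '.' (not opp) -> no flip
Dir SW: first cell 'W' (not opp) -> no flip
Dir S: first cell '.' (not opp) -> no flip
Dir SE: first cell '.' (not opp) -> no flip
All flips: (3,4)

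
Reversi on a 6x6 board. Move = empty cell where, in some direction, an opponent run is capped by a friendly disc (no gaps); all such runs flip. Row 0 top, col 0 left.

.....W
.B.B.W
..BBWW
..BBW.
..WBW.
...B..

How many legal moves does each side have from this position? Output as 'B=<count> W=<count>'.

Answer: B=7 W=6

Derivation:
-- B to move --
(0,4): no bracket -> illegal
(1,4): no bracket -> illegal
(3,1): flips 1 -> legal
(3,5): flips 3 -> legal
(4,1): flips 1 -> legal
(4,5): flips 2 -> legal
(5,1): flips 1 -> legal
(5,2): flips 1 -> legal
(5,4): no bracket -> illegal
(5,5): flips 1 -> legal
B mobility = 7
-- W to move --
(0,0): flips 3 -> legal
(0,1): no bracket -> illegal
(0,2): flips 1 -> legal
(0,3): no bracket -> illegal
(0,4): no bracket -> illegal
(1,0): no bracket -> illegal
(1,2): flips 3 -> legal
(1,4): no bracket -> illegal
(2,0): no bracket -> illegal
(2,1): flips 2 -> legal
(3,1): flips 2 -> legal
(4,1): no bracket -> illegal
(5,2): flips 1 -> legal
(5,4): no bracket -> illegal
W mobility = 6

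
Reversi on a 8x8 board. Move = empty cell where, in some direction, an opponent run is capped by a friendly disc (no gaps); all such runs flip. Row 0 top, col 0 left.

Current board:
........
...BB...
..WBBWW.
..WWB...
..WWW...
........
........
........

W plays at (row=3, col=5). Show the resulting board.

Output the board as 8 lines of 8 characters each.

Place W at (3,5); scan 8 dirs for brackets.
Dir NW: opp run (2,4) (1,3), next='.' -> no flip
Dir N: first cell 'W' (not opp) -> no flip
Dir NE: first cell 'W' (not opp) -> no flip
Dir W: opp run (3,4) capped by W -> flip
Dir E: first cell '.' (not opp) -> no flip
Dir SW: first cell 'W' (not opp) -> no flip
Dir S: first cell '.' (not opp) -> no flip
Dir SE: first cell '.' (not opp) -> no flip
All flips: (3,4)

Answer: ........
...BB...
..WBBWW.
..WWWW..
..WWW...
........
........
........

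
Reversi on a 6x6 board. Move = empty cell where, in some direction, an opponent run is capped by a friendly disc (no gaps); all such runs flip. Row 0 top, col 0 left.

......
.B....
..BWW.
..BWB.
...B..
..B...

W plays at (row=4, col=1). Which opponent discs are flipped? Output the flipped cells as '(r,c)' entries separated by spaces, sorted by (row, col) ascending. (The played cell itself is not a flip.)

Dir NW: first cell '.' (not opp) -> no flip
Dir N: first cell '.' (not opp) -> no flip
Dir NE: opp run (3,2) capped by W -> flip
Dir W: first cell '.' (not opp) -> no flip
Dir E: first cell '.' (not opp) -> no flip
Dir SW: first cell '.' (not opp) -> no flip
Dir S: first cell '.' (not opp) -> no flip
Dir SE: opp run (5,2), next=edge -> no flip

Answer: (3,2)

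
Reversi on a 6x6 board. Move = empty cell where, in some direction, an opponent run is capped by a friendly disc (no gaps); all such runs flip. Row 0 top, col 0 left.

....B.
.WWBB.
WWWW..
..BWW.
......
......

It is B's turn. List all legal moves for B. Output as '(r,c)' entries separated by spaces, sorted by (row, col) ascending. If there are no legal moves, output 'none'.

Answer: (0,2) (1,0) (3,1) (3,5) (4,3)

Derivation:
(0,0): no bracket -> illegal
(0,1): no bracket -> illegal
(0,2): flips 2 -> legal
(0,3): no bracket -> illegal
(1,0): flips 3 -> legal
(2,4): no bracket -> illegal
(2,5): no bracket -> illegal
(3,0): no bracket -> illegal
(3,1): flips 1 -> legal
(3,5): flips 2 -> legal
(4,2): no bracket -> illegal
(4,3): flips 2 -> legal
(4,4): no bracket -> illegal
(4,5): no bracket -> illegal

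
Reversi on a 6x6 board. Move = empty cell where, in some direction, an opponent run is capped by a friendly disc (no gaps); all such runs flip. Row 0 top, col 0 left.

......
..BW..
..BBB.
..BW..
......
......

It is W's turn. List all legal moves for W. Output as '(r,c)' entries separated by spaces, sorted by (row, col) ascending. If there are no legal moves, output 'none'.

Answer: (1,1) (1,5) (3,1) (3,5)

Derivation:
(0,1): no bracket -> illegal
(0,2): no bracket -> illegal
(0,3): no bracket -> illegal
(1,1): flips 2 -> legal
(1,4): no bracket -> illegal
(1,5): flips 1 -> legal
(2,1): no bracket -> illegal
(2,5): no bracket -> illegal
(3,1): flips 2 -> legal
(3,4): no bracket -> illegal
(3,5): flips 1 -> legal
(4,1): no bracket -> illegal
(4,2): no bracket -> illegal
(4,3): no bracket -> illegal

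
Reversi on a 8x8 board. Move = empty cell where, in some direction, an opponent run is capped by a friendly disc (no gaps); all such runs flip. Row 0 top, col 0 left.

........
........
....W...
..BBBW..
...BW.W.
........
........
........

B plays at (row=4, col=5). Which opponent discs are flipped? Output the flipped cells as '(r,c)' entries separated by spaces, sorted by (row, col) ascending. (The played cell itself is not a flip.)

Answer: (4,4)

Derivation:
Dir NW: first cell 'B' (not opp) -> no flip
Dir N: opp run (3,5), next='.' -> no flip
Dir NE: first cell '.' (not opp) -> no flip
Dir W: opp run (4,4) capped by B -> flip
Dir E: opp run (4,6), next='.' -> no flip
Dir SW: first cell '.' (not opp) -> no flip
Dir S: first cell '.' (not opp) -> no flip
Dir SE: first cell '.' (not opp) -> no flip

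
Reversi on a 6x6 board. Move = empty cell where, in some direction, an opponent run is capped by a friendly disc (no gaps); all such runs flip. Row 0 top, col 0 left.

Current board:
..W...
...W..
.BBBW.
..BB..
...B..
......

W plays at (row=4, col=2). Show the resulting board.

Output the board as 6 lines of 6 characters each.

Answer: ..W...
...W..
.BBBW.
..BW..
..WB..
......

Derivation:
Place W at (4,2); scan 8 dirs for brackets.
Dir NW: first cell '.' (not opp) -> no flip
Dir N: opp run (3,2) (2,2), next='.' -> no flip
Dir NE: opp run (3,3) capped by W -> flip
Dir W: first cell '.' (not opp) -> no flip
Dir E: opp run (4,3), next='.' -> no flip
Dir SW: first cell '.' (not opp) -> no flip
Dir S: first cell '.' (not opp) -> no flip
Dir SE: first cell '.' (not opp) -> no flip
All flips: (3,3)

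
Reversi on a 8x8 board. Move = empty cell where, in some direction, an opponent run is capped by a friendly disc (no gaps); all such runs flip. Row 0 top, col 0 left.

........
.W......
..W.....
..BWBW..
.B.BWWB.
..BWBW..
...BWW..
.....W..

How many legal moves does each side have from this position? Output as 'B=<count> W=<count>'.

Answer: B=9 W=12

Derivation:
-- B to move --
(0,0): no bracket -> illegal
(0,1): no bracket -> illegal
(0,2): no bracket -> illegal
(1,0): no bracket -> illegal
(1,2): flips 1 -> legal
(1,3): no bracket -> illegal
(2,0): no bracket -> illegal
(2,1): no bracket -> illegal
(2,3): flips 1 -> legal
(2,4): flips 1 -> legal
(2,5): no bracket -> illegal
(2,6): no bracket -> illegal
(3,1): no bracket -> illegal
(3,6): flips 2 -> legal
(4,2): no bracket -> illegal
(5,6): flips 2 -> legal
(6,2): no bracket -> illegal
(6,6): flips 2 -> legal
(7,3): flips 2 -> legal
(7,4): flips 1 -> legal
(7,6): flips 1 -> legal
B mobility = 9
-- W to move --
(2,1): flips 3 -> legal
(2,3): flips 1 -> legal
(2,4): flips 1 -> legal
(2,5): no bracket -> illegal
(3,0): no bracket -> illegal
(3,1): flips 1 -> legal
(3,6): no bracket -> illegal
(3,7): flips 1 -> legal
(4,0): no bracket -> illegal
(4,2): flips 2 -> legal
(4,7): flips 1 -> legal
(5,0): no bracket -> illegal
(5,1): flips 1 -> legal
(5,6): no bracket -> illegal
(5,7): flips 1 -> legal
(6,1): no bracket -> illegal
(6,2): flips 1 -> legal
(7,2): flips 2 -> legal
(7,3): flips 1 -> legal
(7,4): no bracket -> illegal
W mobility = 12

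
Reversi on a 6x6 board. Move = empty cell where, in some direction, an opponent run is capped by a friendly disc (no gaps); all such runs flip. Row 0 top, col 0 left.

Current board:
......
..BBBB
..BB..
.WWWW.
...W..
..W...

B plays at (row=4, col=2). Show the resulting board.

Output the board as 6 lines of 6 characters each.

Answer: ......
..BBBB
..BB..
.WBWW.
..BW..
..W...

Derivation:
Place B at (4,2); scan 8 dirs for brackets.
Dir NW: opp run (3,1), next='.' -> no flip
Dir N: opp run (3,2) capped by B -> flip
Dir NE: opp run (3,3), next='.' -> no flip
Dir W: first cell '.' (not opp) -> no flip
Dir E: opp run (4,3), next='.' -> no flip
Dir SW: first cell '.' (not opp) -> no flip
Dir S: opp run (5,2), next=edge -> no flip
Dir SE: first cell '.' (not opp) -> no flip
All flips: (3,2)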